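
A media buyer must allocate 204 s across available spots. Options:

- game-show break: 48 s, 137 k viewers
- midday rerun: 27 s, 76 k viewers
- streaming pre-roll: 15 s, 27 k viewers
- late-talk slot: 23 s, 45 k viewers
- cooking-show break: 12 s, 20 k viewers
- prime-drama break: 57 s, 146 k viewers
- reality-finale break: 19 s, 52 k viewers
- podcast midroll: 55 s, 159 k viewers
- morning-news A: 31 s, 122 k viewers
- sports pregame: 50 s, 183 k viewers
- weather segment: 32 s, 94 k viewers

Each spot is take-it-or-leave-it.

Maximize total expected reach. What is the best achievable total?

The ratio heuristic lands on midday rerun + podcast midroll + morning-news A + sports pregame + weather segment (634) but leaves 9 s idle.
Dropping midday rerun and weather segment frees 59 s; slotting in game-show break + reality-finale break (67 s) lifts the total to 653 at 203 s.

653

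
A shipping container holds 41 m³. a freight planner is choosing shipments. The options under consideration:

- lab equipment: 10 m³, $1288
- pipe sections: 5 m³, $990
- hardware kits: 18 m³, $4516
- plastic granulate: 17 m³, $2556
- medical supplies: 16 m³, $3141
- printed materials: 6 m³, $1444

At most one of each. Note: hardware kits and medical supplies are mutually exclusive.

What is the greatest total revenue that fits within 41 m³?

By revenue per m³: hardware kits 250.89, printed materials 240.67, pipe sections 198.00 lead.
Greedy by ratio would take lab equipment + pipe sections + hardware kits + printed materials: 39 m³ used, total 8238.
Dropping lab equipment and pipe sections frees 15 m³; slotting in plastic granulate (17 m³) lifts the total to 8516 at 41 m³.

8516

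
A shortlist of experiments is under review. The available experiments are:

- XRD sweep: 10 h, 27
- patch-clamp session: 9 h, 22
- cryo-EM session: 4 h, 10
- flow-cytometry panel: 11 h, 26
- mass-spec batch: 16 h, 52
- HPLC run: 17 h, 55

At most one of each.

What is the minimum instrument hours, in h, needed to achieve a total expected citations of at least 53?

Minimise h subject to total expected citations ≥ 53.
Taking HPLC run gives 55 (≥ 53) for 17 h.
No combination under 17 h hits 53.

17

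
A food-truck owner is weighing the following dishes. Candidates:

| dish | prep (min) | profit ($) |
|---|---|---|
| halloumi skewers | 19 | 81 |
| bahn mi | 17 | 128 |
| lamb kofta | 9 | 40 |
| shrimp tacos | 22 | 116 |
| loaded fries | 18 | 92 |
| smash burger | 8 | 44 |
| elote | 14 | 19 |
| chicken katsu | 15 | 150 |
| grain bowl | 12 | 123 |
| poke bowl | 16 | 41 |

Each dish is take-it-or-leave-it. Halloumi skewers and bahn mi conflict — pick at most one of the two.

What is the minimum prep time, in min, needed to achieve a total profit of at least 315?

35

Look for the lowest-prep combination reaching 315.
smash burger + chicken katsu + grain bowl: 317 profit at 35 min.
Any bundle with less than 35 min falls short of 315.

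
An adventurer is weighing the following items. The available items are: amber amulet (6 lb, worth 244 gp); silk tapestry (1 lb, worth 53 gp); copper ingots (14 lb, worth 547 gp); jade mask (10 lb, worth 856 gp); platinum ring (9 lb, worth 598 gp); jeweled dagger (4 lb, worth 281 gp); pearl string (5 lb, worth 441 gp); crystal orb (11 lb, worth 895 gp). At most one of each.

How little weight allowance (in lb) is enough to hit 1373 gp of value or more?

17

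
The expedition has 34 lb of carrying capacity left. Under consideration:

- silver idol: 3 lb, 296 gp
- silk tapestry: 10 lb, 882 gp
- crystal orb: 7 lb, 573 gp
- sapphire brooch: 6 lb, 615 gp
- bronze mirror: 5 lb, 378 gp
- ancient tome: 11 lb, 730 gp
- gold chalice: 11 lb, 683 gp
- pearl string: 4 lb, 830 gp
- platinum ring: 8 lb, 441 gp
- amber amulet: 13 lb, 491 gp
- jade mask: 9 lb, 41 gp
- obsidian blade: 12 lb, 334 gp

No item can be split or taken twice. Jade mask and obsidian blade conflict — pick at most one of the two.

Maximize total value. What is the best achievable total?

3353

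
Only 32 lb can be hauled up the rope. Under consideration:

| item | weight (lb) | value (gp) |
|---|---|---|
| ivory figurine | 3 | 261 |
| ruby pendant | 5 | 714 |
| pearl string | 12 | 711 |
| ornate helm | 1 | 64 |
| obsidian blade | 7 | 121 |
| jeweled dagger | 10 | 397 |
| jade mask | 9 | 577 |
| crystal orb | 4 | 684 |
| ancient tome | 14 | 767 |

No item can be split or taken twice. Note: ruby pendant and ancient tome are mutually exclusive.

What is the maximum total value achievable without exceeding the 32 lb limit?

2750

A density-first pass picks ivory figurine + ruby pendant + ornate helm + jeweled dagger + jade mask + crystal orb — 2697 at 32 lb.
Replace ivory figurine and jeweled dagger with pearl string: the trade gains 53 net, giving 2750 at 31 lb.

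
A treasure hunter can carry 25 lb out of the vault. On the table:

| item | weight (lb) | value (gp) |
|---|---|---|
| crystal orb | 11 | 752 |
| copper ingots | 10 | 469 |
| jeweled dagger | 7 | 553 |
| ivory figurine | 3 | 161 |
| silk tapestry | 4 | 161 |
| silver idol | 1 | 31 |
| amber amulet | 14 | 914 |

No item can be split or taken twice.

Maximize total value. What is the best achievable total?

Greedy by ratio would take crystal orb + jeweled dagger + ivory figurine + silk tapestry: 25 lb used, total 1627.
Dropping jeweled dagger and ivory figurine and silk tapestry frees 14 lb; slotting in amber amulet (14 lb) lifts the total to 1666 at 25 lb.

1666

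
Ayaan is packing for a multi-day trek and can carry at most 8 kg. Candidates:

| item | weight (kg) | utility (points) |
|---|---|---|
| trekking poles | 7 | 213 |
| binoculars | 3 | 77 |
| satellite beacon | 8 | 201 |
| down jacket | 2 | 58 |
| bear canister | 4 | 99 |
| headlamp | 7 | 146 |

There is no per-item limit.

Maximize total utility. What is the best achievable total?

232

Greedy by ratio would take trekking poles: 7 kg used, total 213.
Dropping trekking poles frees 7 kg; slotting in 4×down jacket (8 kg) lifts the total to 232 at 8 kg.
That's the maximum — no swap from here does better than 232.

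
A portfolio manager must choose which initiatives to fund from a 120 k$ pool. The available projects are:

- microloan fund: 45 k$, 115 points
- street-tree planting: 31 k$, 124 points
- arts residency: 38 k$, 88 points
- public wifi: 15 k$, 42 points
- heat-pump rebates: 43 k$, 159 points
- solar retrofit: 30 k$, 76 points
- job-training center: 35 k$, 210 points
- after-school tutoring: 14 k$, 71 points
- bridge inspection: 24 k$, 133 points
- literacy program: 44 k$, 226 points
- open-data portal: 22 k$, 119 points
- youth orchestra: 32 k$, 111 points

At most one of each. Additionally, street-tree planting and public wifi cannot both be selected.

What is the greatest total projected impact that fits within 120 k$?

Filling by ratio: public wifi + job-training center + after-school tutoring + bridge inspection + open-data portal for 575, with 10 k$ left unused.
The 37 k$ tied up in public wifi and open-data portal is better spent on literacy program — total rises to 640 (117 k$).

640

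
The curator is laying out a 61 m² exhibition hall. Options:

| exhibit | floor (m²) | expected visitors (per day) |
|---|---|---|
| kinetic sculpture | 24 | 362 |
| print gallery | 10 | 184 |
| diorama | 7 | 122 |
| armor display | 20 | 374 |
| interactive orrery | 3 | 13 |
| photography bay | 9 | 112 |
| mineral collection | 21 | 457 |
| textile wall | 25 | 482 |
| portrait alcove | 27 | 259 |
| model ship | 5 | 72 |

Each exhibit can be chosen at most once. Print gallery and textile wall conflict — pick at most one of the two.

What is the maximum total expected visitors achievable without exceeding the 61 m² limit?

1150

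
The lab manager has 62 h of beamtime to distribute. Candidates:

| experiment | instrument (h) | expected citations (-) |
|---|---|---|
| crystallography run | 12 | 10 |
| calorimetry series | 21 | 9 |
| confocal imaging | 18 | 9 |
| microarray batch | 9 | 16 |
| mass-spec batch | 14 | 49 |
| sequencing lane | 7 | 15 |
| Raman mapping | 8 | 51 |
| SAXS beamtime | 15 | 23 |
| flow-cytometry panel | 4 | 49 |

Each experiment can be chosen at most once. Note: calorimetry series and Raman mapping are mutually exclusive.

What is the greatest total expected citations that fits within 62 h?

Density check — flow-cytometry panel 12.25, Raman mapping 6.38, mass-spec batch 3.50, sequencing lane 2.14 are the best per h.
Taking microarray batch + mass-spec batch + sequencing lane + Raman mapping + SAXS beamtime + flow-cytometry panel: 57 h used, 203 in expected citations.
Runner-up crystallography run + microarray batch + mass-spec batch + Raman mapping + SAXS beamtime + flow-cytometry panel tops out at 198.

203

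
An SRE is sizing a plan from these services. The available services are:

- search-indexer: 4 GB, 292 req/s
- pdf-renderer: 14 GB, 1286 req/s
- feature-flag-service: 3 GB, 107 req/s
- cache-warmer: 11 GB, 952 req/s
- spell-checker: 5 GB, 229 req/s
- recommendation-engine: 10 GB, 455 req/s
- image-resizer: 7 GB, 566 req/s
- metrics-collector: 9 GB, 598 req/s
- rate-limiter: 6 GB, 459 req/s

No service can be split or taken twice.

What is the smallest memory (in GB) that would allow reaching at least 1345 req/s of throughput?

17

Need the lightest bundle worth ≥ 1345.
pdf-renderer + feature-flag-service reaches 1393 using 17 GB.
Below 17 GB the best achievable stays under 1345.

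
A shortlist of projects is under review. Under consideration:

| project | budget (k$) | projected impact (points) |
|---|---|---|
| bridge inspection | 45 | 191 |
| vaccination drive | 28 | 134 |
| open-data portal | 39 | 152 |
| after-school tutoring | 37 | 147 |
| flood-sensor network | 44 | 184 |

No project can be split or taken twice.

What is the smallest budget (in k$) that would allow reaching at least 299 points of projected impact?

Minimise k$ subject to total projected impact ≥ 299.
vaccination drive + flood-sensor network: 318 projected impact at 72 k$.
No combination under 72 k$ hits 299.

72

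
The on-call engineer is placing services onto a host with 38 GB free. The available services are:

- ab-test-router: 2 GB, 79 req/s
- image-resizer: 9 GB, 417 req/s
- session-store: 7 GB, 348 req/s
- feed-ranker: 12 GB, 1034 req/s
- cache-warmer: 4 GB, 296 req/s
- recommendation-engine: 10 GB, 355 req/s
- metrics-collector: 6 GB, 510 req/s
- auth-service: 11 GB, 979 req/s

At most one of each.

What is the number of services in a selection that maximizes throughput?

Best achievable throughput is 2950.
One optimal bundle: ab-test-router + session-store + feed-ranker + metrics-collector + auth-service (38 GB).
Any selection reaching 2950 contains exactly 5 services.

5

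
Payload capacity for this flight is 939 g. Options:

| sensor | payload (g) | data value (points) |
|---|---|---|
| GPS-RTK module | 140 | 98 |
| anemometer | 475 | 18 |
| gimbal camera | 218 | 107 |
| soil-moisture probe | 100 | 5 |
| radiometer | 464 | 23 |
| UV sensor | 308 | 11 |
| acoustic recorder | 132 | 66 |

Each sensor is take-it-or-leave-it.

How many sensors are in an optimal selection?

The maximum data value within 939 g is 287.
GPS-RTK module + gimbal camera + soil-moisture probe + UV sensor + acoustic recorder hits 287 at 898 g.
Every optimal selection uses 5 sensors.

5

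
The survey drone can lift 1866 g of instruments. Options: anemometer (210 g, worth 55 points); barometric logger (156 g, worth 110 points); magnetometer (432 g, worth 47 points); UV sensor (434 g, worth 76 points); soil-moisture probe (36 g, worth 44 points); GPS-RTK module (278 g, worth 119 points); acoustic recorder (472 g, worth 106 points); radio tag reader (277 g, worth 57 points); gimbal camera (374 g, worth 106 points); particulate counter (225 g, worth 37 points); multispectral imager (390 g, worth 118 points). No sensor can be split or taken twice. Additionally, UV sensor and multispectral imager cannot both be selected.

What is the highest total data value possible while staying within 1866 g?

609

By data value per g: soil-moisture probe 1.22, barometric logger 0.71, GPS-RTK module 0.43 lead.
Anemometer + barometric logger + soil-moisture probe + GPS-RTK module + acoustic recorder + radio tag reader + multispectral imager uses 1819 of the 1866 g and totals 609.
Nothing else feasible within 1866 g beats 609.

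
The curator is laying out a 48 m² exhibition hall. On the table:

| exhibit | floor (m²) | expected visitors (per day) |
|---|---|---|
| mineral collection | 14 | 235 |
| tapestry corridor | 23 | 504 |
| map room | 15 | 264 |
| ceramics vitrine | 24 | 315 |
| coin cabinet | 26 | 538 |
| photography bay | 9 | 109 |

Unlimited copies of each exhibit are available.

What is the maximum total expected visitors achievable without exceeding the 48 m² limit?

1008

Ranking by ratio (expected visitors/m²): tapestry corridor 21.91, coin cabinet 20.69, map room 17.60, mineral collection 16.79.
The ratio ordering already packs tightly: 2×tapestry corridor, 46 m², 1008.
That's the maximum — no swap from here does better than 1008.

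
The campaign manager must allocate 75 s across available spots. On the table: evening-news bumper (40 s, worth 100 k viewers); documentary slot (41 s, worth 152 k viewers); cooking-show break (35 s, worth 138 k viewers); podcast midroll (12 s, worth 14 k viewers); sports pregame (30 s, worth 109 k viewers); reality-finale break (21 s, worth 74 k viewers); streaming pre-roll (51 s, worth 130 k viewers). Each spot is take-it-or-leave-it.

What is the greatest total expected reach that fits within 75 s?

261

A density-first pass picks cooking-show break + sports pregame — 247 at 65 s.
The 35 s tied up in cooking-show break is better spent on documentary slot — total rises to 261 (71 s).
Nothing else within 75 s beats 261.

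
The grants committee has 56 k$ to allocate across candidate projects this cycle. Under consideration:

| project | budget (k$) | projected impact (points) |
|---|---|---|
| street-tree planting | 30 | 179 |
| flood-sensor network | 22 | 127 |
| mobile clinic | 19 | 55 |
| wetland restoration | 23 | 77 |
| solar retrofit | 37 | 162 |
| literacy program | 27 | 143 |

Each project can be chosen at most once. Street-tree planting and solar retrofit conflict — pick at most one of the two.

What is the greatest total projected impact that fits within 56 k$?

Street-tree planting + flood-sensor network uses 52 of the 56 k$ and totals 306.
No other feasible combination exceeds 306.

306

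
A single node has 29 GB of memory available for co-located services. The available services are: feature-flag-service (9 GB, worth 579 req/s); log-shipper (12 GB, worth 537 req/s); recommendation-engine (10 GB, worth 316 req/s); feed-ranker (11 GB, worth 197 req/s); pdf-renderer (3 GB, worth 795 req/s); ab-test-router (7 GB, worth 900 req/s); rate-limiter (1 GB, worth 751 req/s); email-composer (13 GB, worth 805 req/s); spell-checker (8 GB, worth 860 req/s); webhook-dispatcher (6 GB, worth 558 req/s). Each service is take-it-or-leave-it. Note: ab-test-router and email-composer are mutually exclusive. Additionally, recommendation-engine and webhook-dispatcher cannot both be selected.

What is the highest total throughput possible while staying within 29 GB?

3885

The ratio heuristic lands on pdf-renderer + ab-test-router + rate-limiter + spell-checker + webhook-dispatcher (3864) but leaves 4 GB idle.
Replace webhook-dispatcher with feature-flag-service: the trade gains 21 net, giving 3885 at 28 GB.
Nothing else feasible within 29 GB beats 3885.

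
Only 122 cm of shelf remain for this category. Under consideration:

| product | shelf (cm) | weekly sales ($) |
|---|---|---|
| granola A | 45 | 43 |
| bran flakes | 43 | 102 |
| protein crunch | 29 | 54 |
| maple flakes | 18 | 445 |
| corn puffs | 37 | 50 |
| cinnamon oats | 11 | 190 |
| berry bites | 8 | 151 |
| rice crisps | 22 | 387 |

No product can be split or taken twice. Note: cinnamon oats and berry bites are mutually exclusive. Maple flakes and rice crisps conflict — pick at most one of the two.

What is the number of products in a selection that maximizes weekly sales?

4

The maximum weekly sales within 122 cm is 791.
bran flakes + protein crunch + maple flakes + cinnamon oats hits 791 at 101 cm.
All optima have 4 products.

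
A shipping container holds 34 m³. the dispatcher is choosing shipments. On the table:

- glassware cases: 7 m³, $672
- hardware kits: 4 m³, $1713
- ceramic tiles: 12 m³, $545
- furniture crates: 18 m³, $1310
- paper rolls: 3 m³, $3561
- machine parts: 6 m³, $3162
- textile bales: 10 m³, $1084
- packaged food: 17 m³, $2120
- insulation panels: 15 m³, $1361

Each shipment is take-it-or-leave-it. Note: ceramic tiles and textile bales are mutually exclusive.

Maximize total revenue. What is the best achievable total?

10556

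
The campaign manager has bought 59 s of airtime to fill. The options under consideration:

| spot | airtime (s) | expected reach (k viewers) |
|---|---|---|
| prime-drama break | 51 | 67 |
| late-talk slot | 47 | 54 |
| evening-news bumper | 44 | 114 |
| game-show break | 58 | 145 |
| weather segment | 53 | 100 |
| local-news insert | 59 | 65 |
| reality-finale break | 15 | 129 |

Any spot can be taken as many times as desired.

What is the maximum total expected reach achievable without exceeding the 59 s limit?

Taking 3×reality-finale break: 45 s used, 387 in expected reach.

387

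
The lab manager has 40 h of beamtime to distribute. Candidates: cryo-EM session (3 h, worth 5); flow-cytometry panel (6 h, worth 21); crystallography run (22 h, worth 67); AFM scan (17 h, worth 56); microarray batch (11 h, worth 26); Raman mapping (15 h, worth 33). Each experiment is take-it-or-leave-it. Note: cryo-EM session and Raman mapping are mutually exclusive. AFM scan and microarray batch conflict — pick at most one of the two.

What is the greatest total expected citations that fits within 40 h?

123

Crystallography run + AFM scan uses 39 of the 40 h and totals 123.
Every other selection either busts 40 h or breaks a pairing rule or fails to beat 123.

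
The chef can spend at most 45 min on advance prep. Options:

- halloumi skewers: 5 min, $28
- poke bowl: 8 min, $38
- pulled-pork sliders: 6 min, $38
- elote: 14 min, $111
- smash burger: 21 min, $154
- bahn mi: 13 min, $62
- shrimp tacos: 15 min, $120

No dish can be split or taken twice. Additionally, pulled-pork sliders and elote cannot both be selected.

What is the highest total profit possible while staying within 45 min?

312

By profit per min: shrimp tacos 8.00, elote 7.93, smash burger 7.33 lead.
Best packing: poke bowl + smash burger + shrimp tacos — 44 min, 312 total.
Every other selection either busts 45 min or breaks a pairing rule or fails to beat 312.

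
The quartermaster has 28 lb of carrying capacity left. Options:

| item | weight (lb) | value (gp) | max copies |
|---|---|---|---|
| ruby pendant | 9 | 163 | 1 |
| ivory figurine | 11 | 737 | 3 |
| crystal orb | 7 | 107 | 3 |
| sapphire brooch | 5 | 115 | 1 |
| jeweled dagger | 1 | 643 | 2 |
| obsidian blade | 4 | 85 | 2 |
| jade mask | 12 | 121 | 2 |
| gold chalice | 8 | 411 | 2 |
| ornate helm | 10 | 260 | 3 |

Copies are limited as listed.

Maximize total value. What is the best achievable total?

2845

The ratio ordering already packs tightly: 2×ivory figurine + 2×jeweled dagger + obsidian blade, 28 lb, 2845.
No other feasible combination exceeds 2845.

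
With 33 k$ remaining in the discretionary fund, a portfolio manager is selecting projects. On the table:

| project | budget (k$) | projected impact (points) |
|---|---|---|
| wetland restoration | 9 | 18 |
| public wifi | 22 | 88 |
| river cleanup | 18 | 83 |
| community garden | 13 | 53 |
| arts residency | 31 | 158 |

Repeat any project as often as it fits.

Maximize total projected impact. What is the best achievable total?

158

Arts residency uses 31 of the 33 k$ and totals 158.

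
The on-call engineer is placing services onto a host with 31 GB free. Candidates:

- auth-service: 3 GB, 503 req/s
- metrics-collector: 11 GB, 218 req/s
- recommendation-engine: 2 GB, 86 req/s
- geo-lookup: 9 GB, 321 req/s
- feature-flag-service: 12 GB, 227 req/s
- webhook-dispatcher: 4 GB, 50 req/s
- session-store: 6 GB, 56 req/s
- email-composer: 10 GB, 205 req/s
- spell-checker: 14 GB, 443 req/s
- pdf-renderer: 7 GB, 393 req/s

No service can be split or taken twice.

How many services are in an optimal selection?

5

Optimal total is 1508.
For example auth-service + recommendation-engine + geo-lookup + email-composer + pdf-renderer achieves it, using 31 GB.
All optima have 5 services.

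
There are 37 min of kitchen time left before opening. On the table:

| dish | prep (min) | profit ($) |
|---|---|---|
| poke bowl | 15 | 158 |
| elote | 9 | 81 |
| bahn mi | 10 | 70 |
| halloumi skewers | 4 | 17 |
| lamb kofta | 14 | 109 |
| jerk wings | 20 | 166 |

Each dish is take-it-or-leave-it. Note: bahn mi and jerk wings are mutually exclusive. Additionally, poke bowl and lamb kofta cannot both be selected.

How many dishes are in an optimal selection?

2

The maximum profit within 37 min is 324.
For example poke bowl + jerk wings achieves it, using 35 min.
Any selection reaching 324 contains exactly 2 dishes.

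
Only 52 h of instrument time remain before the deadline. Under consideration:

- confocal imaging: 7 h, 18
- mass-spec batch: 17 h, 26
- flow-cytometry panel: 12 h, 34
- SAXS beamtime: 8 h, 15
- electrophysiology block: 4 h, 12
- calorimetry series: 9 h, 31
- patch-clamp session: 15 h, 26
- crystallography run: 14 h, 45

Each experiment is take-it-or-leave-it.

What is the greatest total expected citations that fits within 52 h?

Greedy by ratio would take confocal imaging + flow-cytometry panel + electrophysiology block + calorimetry series + crystallography run: 46 h used, total 140.
Dropping electrophysiology block frees 4 h; slotting in SAXS beamtime (8 h) lifts the total to 143 at 50 h.

143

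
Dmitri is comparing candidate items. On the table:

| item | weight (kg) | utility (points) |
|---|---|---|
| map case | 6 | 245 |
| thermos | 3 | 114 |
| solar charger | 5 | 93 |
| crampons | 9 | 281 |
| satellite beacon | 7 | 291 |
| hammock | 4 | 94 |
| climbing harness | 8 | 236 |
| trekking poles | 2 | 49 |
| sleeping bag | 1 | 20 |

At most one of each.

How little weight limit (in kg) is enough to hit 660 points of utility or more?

Need the lightest bundle worth ≥ 660.
map case + thermos + satellite beacon + sleeping bag: 670 utility at 17 kg.
No combination under 17 kg hits 660.

17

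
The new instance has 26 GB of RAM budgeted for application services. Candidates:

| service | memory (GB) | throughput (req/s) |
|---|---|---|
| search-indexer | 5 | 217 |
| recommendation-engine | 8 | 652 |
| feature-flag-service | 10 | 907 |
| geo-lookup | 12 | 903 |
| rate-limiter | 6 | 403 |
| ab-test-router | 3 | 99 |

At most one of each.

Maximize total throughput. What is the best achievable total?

Density check — feature-flag-service 90.70, recommendation-engine 81.50, geo-lookup 75.25, rate-limiter 67.17 are the best per GB.
Taking recommendation-engine + feature-flag-service + rate-limiter: 24 GB used, 1962 in throughput.

1962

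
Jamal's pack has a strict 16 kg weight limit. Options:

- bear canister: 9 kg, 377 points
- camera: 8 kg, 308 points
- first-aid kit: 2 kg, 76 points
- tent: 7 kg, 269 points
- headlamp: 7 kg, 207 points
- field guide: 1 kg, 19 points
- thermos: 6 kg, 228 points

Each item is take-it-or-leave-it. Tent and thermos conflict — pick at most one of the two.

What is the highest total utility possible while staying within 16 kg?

646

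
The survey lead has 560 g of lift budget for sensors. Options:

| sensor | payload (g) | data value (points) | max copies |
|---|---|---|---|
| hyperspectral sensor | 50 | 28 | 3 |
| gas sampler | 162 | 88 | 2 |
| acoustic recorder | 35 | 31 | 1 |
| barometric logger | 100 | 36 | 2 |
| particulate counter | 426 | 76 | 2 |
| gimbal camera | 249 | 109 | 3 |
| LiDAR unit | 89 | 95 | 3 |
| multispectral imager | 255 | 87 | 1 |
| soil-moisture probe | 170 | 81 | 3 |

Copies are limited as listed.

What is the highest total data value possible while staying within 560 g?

By data value per g: LiDAR unit 1.07, acoustic recorder 0.89, hyperspectral sensor 0.56 lead.
Best packing: 3×hyperspectral sensor + acoustic recorder + barometric logger + 3×LiDAR unit — 552 g, 436 total.
Nothing else within 560 g beats 436.

436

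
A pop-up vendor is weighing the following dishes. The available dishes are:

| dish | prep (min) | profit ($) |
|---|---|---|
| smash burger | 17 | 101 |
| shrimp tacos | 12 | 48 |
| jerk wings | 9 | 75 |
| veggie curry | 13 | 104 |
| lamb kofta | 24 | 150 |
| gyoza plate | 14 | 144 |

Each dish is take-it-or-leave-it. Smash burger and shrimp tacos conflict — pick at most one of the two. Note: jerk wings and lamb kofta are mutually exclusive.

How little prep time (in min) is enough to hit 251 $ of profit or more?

35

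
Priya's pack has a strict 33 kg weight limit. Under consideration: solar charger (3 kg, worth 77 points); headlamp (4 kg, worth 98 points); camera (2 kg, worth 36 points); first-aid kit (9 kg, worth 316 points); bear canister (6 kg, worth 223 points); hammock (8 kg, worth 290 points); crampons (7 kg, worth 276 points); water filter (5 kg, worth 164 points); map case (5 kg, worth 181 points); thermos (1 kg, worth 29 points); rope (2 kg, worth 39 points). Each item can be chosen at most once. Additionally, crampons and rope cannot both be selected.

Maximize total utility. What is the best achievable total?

By utility per kg: crampons 39.43, bear canister 37.17, hammock 36.25, map case 36.20 lead.
A density-first pass picks bear canister + hammock + crampons + water filter + map case + thermos — 1163 at 32 kg.
Dropping hammock frees 8 kg; slotting in first-aid kit (9 kg) lifts the total to 1189 at 33 kg.
That's the maximum — no feasible swap from here does better than 1189.

1189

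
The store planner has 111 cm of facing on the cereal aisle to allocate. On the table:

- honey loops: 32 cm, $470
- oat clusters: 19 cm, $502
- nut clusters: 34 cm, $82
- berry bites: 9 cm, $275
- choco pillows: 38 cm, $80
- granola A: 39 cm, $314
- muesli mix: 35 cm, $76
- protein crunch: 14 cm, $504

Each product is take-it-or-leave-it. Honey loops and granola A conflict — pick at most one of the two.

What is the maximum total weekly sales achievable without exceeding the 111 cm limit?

By weekly sales per cm: protein crunch 36.00, berry bites 30.56, oat clusters 26.42 lead.
Taking honey loops + oat clusters + nut clusters + berry bites + protein crunch: 108 cm used, 1833 in weekly sales.
No other feasible combination exceeds 1833.

1833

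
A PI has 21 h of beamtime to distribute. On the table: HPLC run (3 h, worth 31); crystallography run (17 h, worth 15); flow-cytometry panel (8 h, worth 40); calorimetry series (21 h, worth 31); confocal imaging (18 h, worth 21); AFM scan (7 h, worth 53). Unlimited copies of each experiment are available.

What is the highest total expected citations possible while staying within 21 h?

Taking 7×HPLC run: 21 h used, 217 in expected citations.
No other feasible combination exceeds 217.

217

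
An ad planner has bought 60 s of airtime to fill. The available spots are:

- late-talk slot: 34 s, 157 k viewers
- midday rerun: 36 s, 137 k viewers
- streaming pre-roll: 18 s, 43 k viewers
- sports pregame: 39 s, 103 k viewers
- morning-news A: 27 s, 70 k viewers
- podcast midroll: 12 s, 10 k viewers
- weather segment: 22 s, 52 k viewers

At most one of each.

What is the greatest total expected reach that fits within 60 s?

Ranking by ratio (expected reach/s): late-talk slot 4.62, midday rerun 3.81, sports pregame 2.64.
Taking the top-ratio spots first gives late-talk slot + streaming pre-roll for 200 (52 s).
Dropping streaming pre-roll frees 18 s; slotting in weather segment (22 s) lifts the total to 209 at 56 s.
The closest alternative, late-talk slot + streaming pre-roll, reaches only 200.

209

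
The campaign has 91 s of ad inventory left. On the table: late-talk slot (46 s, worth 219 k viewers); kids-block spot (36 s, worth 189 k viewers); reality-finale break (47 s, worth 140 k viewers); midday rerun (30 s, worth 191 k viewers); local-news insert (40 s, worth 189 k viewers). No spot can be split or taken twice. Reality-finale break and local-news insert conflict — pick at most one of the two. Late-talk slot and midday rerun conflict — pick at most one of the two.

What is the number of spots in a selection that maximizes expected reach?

2

Best achievable expected reach is 408.
late-talk slot + kids-block spot hits 408 at 82 s.
Any selection reaching 408 contains exactly 2 spots.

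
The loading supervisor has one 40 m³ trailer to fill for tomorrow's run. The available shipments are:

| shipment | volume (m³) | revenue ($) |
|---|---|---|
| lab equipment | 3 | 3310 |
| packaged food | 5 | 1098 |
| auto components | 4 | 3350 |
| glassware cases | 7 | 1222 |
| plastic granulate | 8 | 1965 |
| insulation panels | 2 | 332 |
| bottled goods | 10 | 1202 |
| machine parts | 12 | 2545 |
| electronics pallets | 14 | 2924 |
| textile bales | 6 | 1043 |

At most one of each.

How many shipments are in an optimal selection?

The maximum revenue within 40 m³ is 13690.
lab equipment + packaged food + auto components + plastic granulate + electronics pallets + textile bales hits 13690 at 40 m³.
All optima have 6 shipments.

6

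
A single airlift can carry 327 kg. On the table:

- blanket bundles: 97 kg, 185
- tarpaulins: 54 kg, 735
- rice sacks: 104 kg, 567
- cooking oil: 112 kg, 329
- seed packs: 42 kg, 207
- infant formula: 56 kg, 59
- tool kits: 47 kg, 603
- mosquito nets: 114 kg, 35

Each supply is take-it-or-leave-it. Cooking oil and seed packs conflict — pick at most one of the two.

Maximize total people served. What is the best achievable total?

The ratio heuristic lands on tarpaulins + rice sacks + seed packs + infant formula + tool kits (2171) but leaves 24 kg idle.
Dropping seed packs and infant formula frees 98 kg; slotting in cooking oil (112 kg) lifts the total to 2234 at 317 kg.
The closest alternative, tarpaulins + rice sacks + seed packs + infant formula + tool kits, reaches only 2171.

2234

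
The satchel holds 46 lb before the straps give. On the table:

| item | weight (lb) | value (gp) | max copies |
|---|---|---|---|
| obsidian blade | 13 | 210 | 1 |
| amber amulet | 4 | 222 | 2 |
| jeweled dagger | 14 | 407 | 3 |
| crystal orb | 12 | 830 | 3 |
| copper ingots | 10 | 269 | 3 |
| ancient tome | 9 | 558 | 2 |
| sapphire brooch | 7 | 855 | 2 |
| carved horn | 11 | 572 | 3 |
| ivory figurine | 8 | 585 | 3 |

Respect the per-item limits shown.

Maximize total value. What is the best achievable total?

3955

Taking the top-ratio items first gives 2×amber amulet + 2×sapphire brooch + 3×ivory figurine for 3909 (46 lb).
Replace 2×amber amulet and 2×ivory figurine with 2×crystal orb: the trade gains 46 net, giving 3955 at 46 lb.
No other feasible combination exceeds 3955.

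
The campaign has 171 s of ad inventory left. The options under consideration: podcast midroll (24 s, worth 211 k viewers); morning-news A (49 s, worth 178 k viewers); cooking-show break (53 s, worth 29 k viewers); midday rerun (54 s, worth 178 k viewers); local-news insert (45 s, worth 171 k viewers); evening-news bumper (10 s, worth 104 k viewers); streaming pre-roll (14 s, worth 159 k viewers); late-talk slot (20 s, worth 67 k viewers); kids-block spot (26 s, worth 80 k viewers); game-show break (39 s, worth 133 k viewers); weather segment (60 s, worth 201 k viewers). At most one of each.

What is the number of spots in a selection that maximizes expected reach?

Optimal total is 903.
One optimal bundle: podcast midroll + morning-news A + local-news insert + evening-news bumper + streaming pre-roll + kids-block spot (168 s).
Any selection reaching 903 contains exactly 6 spots.

6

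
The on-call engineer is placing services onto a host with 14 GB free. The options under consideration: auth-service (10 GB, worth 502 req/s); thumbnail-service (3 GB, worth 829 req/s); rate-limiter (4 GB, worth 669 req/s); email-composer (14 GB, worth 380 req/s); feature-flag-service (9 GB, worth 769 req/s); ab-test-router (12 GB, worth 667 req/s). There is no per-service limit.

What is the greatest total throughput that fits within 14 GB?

By throughput per GB: thumbnail-service 276.33, rate-limiter 167.25, feature-flag-service 85.44, ab-test-router 55.58 lead.
The ratio ordering already packs tightly: 4×thumbnail-service, 12 GB, 3316.

3316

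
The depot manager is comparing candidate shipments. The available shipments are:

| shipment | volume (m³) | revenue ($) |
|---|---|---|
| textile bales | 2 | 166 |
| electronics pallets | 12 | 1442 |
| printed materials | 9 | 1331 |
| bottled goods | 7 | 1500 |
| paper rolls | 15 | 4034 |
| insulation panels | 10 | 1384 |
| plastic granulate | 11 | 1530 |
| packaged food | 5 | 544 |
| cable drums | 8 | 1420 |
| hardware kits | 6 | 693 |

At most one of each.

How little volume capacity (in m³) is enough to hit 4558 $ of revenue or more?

Minimise m³ subject to total revenue ≥ 4558.
paper rolls + packaged food reaches 4578 using 20 m³.
No combination under 20 m³ hits 4558.

20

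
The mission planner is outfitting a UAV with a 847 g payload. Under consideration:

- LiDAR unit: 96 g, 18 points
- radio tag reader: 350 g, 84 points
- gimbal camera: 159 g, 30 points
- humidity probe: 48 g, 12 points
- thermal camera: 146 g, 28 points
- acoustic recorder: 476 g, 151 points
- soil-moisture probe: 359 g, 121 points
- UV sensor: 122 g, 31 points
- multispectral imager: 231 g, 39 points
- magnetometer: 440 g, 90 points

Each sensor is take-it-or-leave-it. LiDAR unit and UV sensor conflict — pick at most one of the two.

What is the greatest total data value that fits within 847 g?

272

Acoustic recorder + soil-moisture probe uses 835 of the 847 g and totals 272.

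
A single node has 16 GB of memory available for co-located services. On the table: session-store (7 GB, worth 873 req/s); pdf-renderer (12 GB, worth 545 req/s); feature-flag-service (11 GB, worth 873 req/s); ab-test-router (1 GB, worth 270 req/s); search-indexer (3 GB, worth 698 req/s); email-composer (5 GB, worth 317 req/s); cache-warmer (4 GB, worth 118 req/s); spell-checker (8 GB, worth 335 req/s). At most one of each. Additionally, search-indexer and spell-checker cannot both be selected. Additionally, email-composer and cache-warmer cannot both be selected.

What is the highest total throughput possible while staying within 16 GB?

2158

The ratio ordering already packs tightly: session-store + ab-test-router + search-indexer + email-composer, 16 GB, 2158.
Runner-up session-store + ab-test-router + search-indexer + cache-warmer tops out at 1959.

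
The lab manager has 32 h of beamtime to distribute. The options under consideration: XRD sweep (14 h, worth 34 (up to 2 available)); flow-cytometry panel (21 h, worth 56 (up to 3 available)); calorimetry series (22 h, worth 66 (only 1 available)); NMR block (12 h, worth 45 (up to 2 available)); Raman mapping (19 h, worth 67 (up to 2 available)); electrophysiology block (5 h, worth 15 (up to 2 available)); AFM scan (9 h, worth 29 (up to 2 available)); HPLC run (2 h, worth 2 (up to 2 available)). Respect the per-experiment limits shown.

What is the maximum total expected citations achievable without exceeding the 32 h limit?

Taking the top-ratio experiments first gives 2×NMR block + electrophysiology block + HPLC run for 107 (31 h).
Replace NMR block and electrophysiology block and HPLC run with Raman mapping: the trade gains 5 net, giving 112 at 31 h.
No other feasible combination exceeds 112.

112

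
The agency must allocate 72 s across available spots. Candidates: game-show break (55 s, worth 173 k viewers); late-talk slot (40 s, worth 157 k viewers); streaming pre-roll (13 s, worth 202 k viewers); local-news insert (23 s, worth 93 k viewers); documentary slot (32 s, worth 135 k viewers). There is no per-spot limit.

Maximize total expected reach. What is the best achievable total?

Density check — streaming pre-roll 15.54, documentary slot 4.22, local-news insert 4.04 are the best per s.
5×streaming pre-roll uses 65 of the 72 s and totals 1010.

1010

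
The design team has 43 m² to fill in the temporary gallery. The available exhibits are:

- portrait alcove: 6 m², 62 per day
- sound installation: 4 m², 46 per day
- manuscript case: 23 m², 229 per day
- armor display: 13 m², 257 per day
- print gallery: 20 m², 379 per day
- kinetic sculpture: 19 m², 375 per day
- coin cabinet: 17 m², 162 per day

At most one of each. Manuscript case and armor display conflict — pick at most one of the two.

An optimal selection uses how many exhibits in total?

The maximum expected visitors within 43 m² is 800.
For example sound installation + print gallery + kinetic sculpture achieves it, using 43 m².
Every optimal selection uses 3 exhibits.

3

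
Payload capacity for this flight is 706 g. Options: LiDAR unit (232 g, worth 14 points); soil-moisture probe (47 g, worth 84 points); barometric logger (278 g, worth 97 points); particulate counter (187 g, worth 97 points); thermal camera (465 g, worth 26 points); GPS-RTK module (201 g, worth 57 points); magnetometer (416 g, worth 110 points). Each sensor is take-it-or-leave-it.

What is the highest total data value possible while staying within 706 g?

291

By data value per g: soil-moisture probe 1.79, particulate counter 0.52, barometric logger 0.35 lead.
The ratio heuristic lands on soil-moisture probe + barometric logger + particulate counter (278) but leaves 194 g idle.
Replace barometric logger with magnetometer: the trade gains 13 net, giving 291 at 650 g.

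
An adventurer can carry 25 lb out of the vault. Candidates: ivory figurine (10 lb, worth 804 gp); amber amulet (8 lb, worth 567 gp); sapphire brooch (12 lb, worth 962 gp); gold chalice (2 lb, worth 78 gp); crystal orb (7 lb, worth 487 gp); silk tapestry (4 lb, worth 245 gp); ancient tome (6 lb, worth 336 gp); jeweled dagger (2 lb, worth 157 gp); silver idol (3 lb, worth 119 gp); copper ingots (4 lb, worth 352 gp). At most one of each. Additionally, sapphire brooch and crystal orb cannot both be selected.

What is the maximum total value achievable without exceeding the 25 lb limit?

1923

Greedy by ratio would take ivory figurine + amber amulet + jeweled dagger + copper ingots: 24 lb used, total 1880.
The 12 lb tied up in amber amulet and copper ingots is better spent on sapphire brooch — total rises to 1923 (24 lb).
The spare 1 lb is too small for any remaining item, and no feasible exchange beats 1923.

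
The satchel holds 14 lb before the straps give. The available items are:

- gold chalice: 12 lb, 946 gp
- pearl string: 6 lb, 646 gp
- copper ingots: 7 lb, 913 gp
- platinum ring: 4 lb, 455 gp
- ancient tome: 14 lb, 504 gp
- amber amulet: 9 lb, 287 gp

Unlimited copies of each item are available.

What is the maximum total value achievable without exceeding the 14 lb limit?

1826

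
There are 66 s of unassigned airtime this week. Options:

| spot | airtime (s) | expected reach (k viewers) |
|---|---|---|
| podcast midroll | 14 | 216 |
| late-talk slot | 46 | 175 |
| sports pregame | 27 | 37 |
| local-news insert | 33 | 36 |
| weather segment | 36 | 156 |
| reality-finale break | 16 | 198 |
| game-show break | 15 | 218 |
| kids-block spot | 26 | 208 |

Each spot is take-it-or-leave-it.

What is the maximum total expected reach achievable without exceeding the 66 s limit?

Taking the top-ratio spots first gives podcast midroll + reality-finale break + game-show break for 632 (45 s).
Dropping reality-finale break frees 16 s; slotting in kids-block spot (26 s) lifts the total to 642 at 55 s.
The closest alternative, podcast midroll + reality-finale break + game-show break, reaches only 632.

642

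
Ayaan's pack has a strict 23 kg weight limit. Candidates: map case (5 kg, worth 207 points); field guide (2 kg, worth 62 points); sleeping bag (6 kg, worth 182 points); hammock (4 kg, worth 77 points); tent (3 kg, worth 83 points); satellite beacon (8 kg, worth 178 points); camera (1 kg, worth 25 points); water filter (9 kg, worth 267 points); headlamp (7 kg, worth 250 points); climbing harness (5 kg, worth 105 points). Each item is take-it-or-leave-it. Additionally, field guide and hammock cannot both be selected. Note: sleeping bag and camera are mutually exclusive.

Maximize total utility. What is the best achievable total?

A density-first pass picks map case + field guide + sleeping bag + tent + headlamp — 784 at 23 kg.
Dropping sleeping bag and tent frees 9 kg; slotting in water filter (9 kg) lifts the total to 786 at 23 kg.
Next best is map case + field guide + sleeping bag + tent + headlamp at 784 (23 kg) — short by 2.

786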